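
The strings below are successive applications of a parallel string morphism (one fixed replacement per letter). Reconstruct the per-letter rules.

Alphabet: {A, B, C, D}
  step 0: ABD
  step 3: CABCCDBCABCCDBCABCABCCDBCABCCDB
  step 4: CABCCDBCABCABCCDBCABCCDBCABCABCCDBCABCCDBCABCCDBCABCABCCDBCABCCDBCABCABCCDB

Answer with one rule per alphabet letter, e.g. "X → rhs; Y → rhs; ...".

A->C, B->CDB, C->CAB, D->C

  step 3 ⇒ step 4: CABCCDBCABCCDBCABCABCCDBCABCCDB ⇒ CAB·C·CDB·CAB·CAB·C·CDB·CAB·C·CDB·CAB·CAB·C·CDB·CAB·C·CDB·CAB·C·CDB·CAB·CAB·C·CDB·CAB·C·CDB·CAB·CAB·C·CDB
    A ↦ C
    B ↦ CDB
    C ↦ CAB
    D ↦ C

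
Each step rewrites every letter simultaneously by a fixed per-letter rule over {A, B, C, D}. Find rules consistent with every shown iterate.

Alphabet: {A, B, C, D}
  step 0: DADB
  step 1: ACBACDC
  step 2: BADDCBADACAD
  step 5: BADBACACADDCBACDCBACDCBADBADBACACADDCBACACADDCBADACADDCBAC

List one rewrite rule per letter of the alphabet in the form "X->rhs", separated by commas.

  step 1 ⇒ step 2: ACBACDC ⇒ B·AD·DC·B·AD·AC·AD
    A ↦ B
    B ↦ DC
    C ↦ AD
    D ↦ AC

A->B, B->DC, C->AD, D->AC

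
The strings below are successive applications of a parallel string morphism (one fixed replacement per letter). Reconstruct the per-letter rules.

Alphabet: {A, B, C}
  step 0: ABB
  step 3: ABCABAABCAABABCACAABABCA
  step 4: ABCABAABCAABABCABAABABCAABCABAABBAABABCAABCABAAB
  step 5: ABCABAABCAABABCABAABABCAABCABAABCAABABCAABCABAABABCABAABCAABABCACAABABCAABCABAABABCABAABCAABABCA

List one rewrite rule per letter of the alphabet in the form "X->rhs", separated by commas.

A->AB, B->CA, C->BA

  step 4 ⇒ step 5: ABCABAABCAABABCABAABABCAABCABAABBAABABCAABCABAAB ⇒ AB·CA·BA·AB·CA·AB·AB·CA·BA·AB·AB·CA·AB·CA·BA·AB·CA·AB·AB·CA·AB·CA·BA·AB·AB·CA·BA·AB·CA·AB·AB·CA·CA·AB·AB·CA·AB·CA·BA·AB·AB·CA·BA·AB·CA·AB·AB·CA
    A ↦ AB
    B ↦ CA
    C ↦ BA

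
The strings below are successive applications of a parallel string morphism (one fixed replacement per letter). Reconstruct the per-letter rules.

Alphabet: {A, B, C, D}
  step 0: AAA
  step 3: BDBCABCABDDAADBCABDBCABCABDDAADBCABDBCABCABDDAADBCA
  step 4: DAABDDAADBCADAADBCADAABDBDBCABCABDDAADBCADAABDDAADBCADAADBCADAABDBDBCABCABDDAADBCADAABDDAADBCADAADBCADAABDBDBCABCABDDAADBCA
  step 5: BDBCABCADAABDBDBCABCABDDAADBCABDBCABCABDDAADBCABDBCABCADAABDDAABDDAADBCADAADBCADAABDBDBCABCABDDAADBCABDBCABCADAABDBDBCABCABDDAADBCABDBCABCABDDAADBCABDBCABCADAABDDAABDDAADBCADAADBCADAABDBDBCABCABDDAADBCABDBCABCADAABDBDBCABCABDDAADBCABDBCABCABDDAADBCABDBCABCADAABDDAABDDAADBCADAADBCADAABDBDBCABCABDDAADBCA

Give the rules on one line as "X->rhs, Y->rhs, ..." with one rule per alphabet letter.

A->BCA, B->DAA, C->D, D->BD

  step 4 ⇒ step 5: DAABDDAADBCADAADBCADAABDBDBCABCABDDAADBCADAABDDAADBCADAADBCADAABDBDBCABCABDDAADBCADAABDDAADBCADAADBCADAABDBDBCABCABDDAADBCA ⇒ BD·BCA·BCA·DAA·BD·BD·BCA·BCA·BD·DAA·D·BCA·BD·BCA·BCA·BD·DAA·D·BCA·BD·BCA·BCA·DAA·BD·DAA·BD·DAA·D·BCA·DAA·D·BCA·DAA·BD·BD·BCA·BCA·BD·DAA·D·BCA·BD·BCA·BCA·DAA·BD·BD·BCA·BCA·BD·DAA·D·BCA·BD·BCA·BCA·BD·DAA·D·BCA·BD·BCA·BCA·DAA·BD·DAA·BD·DAA·D·BCA·DAA·D·BCA·DAA·BD·BD·BCA·BCA·BD·DAA·D·BCA·BD·BCA·BCA·DAA·BD·BD·BCA·BCA·BD·DAA·D·BCA·BD·BCA·BCA·BD·DAA·D·BCA·BD·BCA·BCA·DAA·BD·DAA·BD·DAA·D·BCA·DAA·D·BCA·DAA·BD·BD·BCA·BCA·BD·DAA·D·BCA
    A ↦ BCA
    B ↦ DAA
    C ↦ D
    D ↦ BD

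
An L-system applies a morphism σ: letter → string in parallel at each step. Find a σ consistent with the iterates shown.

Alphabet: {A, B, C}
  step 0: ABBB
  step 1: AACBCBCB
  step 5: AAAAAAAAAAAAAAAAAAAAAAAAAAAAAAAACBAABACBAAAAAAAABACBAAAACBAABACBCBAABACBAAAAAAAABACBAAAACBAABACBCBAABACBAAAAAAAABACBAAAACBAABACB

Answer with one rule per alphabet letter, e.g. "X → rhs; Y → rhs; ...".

A->AA, B->CB, C->BA

  step 0 ⇒ step 1: ABBB ⇒ AA·CB·CB·CB
    A ↦ AA
    B ↦ CB
    C ↦ BA  (constrained at step 1)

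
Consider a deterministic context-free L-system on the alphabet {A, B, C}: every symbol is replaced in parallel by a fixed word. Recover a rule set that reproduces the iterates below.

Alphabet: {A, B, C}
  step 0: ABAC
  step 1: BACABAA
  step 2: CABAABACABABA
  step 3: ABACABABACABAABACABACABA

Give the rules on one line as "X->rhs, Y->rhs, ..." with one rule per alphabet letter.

A->BA, B->CA, C->A

  step 2 ⇒ step 3: CABAABACABABA ⇒ A·BA·CA·BA·BA·CA·BA·A·BA·CA·BA·CA·BA
    A ↦ BA
    B ↦ CA
    C ↦ A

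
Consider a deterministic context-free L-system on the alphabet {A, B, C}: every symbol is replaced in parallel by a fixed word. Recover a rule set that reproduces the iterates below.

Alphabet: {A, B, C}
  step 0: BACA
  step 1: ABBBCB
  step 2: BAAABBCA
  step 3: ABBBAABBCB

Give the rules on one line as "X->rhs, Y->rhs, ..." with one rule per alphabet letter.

A->B, B->A, C->BBC

  step 2 ⇒ step 3: BAAABBCA ⇒ A·B·B·B·A·A·BBC·B
    A ↦ B
    B ↦ A
    C ↦ BBC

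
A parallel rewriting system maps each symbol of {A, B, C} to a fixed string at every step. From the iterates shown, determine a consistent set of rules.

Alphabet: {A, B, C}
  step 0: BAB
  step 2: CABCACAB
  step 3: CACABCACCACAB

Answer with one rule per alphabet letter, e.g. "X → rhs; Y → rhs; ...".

A->C, B->AB, C->CA

  step 2 ⇒ step 3: CABCACAB ⇒ CA·C·AB·CA·C·CA·C·AB
    A ↦ C
    B ↦ AB
    C ↦ CA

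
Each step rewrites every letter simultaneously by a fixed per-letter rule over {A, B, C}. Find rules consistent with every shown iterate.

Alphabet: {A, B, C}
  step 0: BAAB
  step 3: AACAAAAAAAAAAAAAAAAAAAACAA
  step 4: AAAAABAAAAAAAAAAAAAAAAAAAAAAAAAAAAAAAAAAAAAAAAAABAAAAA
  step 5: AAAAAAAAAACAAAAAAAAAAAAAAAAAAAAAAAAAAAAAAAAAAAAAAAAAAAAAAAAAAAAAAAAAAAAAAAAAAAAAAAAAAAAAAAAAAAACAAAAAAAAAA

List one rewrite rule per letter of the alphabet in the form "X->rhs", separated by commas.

A->AA, B->C, C->ABA

  step 4 ⇒ step 5: AAAAABAAAAAAAAAAAAAAAAAAAAAAAAAAAAAAAAAAAAAAAAAABAAAAA ⇒ AA·AA·AA·AA·AA·C·AA·AA·AA·AA·AA·AA·AA·AA·AA·AA·AA·AA·AA·AA·AA·AA·AA·AA·AA·AA·AA·AA·AA·AA·AA·AA·AA·AA·AA·AA·AA·AA·AA·AA·AA·AA·AA·AA·AA·AA·AA·AA·C·AA·AA·AA·AA·AA
    A ↦ AA
    B ↦ C
  step 3 ⇒ step 4: AACAAAAAAAAAAAAAAAAAAAACAA ⇒ AA·AA·ABA·AA·AA·AA·AA·AA·AA·AA·AA·AA·AA·AA·AA·AA·AA·AA·AA·AA·AA·AA·AA·ABA·AA·AA
    C ↦ ABA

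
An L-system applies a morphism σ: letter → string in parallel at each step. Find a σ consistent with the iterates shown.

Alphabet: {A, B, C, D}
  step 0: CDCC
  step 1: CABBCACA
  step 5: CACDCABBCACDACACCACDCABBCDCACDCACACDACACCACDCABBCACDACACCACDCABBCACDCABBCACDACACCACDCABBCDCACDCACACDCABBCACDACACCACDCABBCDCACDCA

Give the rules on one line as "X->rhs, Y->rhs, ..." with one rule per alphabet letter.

A->CD, B->AC, C->CA, D->BB

  step 0 ⇒ step 1: CDCC ⇒ CA·BB·CA·CA
    C ↦ CA
    D ↦ BB
    A ↦ CD  (constrained at step 1)
    B ↦ AC  (constrained at step 1)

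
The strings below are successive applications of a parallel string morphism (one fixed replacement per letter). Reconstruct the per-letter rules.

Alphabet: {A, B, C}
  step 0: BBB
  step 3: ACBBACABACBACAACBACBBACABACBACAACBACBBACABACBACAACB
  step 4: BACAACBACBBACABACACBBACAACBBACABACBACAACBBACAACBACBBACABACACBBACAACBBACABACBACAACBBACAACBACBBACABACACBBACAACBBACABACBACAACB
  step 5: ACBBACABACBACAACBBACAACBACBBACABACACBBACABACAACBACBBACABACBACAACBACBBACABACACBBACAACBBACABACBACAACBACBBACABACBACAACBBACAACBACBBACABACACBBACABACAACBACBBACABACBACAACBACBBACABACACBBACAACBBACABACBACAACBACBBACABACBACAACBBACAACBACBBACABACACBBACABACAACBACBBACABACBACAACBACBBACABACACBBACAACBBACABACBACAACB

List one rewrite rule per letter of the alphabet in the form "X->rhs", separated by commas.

  step 4 ⇒ step 5: BACAACBACBBACABACACBBACAACBBACABACBACAACBBACAACBACBBACABACACBBACAACBBACABACBACAACBBACAACBACBBACABACACBBACAACBBACABACBACAACB ⇒ ACB·BAC·A·BAC·BAC·A·ACB·BAC·A·ACB·ACB·BAC·A·BAC·ACB·BAC·A·BAC·A·ACB·ACB·BAC·A·BAC·BAC·A·ACB·ACB·BAC·A·BAC·ACB·BAC·A·ACB·BAC·A·BAC·BAC·A·ACB·ACB·BAC·A·BAC·BAC·A·ACB·BAC·A·ACB·ACB·BAC·A·BAC·ACB·BAC·A·BAC·A·ACB·ACB·BAC·A·BAC·BAC·A·ACB·ACB·BAC·A·BAC·ACB·BAC·A·ACB·BAC·A·BAC·BAC·A·ACB·ACB·BAC·A·BAC·BAC·A·ACB·BAC·A·ACB·ACB·BAC·A·BAC·ACB·BAC·A·BAC·A·ACB·ACB·BAC·A·BAC·BAC·A·ACB·ACB·BAC·A·BAC·ACB·BAC·A·ACB·BAC·A·BAC·BAC·A·ACB
    A ↦ BAC
    B ↦ ACB
    C ↦ A

A->BAC, B->ACB, C->A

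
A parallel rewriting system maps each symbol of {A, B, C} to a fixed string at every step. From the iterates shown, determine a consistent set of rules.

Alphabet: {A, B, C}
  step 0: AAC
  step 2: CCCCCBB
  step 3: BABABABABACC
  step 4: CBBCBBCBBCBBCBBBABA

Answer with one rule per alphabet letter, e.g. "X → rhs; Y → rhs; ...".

  step 3 ⇒ step 4: BABABABABACC ⇒ C·BB·C·BB·C·BB·C·BB·C·BB·BA·BA
    A ↦ BB
    B ↦ C
    C ↦ BA

A->BB, B->C, C->BA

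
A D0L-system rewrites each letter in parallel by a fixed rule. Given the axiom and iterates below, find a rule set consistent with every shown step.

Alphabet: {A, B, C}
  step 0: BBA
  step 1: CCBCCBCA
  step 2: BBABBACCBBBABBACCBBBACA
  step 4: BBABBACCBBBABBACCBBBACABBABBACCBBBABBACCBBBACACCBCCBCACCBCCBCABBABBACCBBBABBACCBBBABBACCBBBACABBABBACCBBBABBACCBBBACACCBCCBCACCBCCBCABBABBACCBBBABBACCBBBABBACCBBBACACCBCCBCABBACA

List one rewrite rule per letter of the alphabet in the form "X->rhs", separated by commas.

  step 1 ⇒ step 2: CCBCCBCA ⇒ BBA·BBA·CCB·BBA·BBA·CCB·BBA·CA
    A ↦ CA
    B ↦ CCB
    C ↦ BBA

A->CA, B->CCB, C->BBA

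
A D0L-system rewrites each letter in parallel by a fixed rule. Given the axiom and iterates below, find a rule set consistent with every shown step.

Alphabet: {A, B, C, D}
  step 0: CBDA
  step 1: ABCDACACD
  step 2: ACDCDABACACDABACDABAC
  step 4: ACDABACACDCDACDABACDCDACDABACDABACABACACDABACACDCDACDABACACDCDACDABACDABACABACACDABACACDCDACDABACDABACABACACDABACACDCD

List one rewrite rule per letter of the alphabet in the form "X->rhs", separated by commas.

A->ACD, B->CD, C->AB, D->AC

  step 1 ⇒ step 2: ABCDACACD ⇒ ACD·CD·AB·AC·ACD·AB·ACD·AB·AC
    A ↦ ACD
    B ↦ CD
    C ↦ AB
    D ↦ AC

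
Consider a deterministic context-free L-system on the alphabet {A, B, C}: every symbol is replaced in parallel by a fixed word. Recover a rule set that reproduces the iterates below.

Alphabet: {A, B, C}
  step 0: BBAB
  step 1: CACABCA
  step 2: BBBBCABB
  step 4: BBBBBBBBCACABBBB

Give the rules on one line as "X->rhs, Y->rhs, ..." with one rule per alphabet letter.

  step 1 ⇒ step 2: CACABCA ⇒ B·B·B·B·CA·B·B
    A ↦ B
    B ↦ CA
    C ↦ B

A->B, B->CA, C->B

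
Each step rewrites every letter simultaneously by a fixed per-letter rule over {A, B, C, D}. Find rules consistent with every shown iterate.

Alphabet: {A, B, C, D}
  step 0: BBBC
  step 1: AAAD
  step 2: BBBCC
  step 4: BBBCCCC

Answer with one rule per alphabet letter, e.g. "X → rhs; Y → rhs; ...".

A->B, B->A, C->D, D->CC

  step 1 ⇒ step 2: AAAD ⇒ B·B·B·CC
    A ↦ B
    D ↦ CC
  step 0 ⇒ step 1: BBBC ⇒ A·A·A·D
    B ↦ A
  step 0 ⇒ step 1: BBBC ⇒ A·A·A·D
    C ↦ D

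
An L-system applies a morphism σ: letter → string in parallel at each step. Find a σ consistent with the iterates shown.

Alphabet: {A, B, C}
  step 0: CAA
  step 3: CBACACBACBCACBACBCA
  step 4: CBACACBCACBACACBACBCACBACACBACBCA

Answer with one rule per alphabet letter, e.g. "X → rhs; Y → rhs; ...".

A->CA, B->A, C->CB

  step 3 ⇒ step 4: CBACACBACBCACBACBCA ⇒ CB·A·CA·CB·CA·CB·A·CA·CB·A·CB·CA·CB·A·CA·CB·A·CB·CA
    A ↦ CA
    B ↦ A
    C ↦ CB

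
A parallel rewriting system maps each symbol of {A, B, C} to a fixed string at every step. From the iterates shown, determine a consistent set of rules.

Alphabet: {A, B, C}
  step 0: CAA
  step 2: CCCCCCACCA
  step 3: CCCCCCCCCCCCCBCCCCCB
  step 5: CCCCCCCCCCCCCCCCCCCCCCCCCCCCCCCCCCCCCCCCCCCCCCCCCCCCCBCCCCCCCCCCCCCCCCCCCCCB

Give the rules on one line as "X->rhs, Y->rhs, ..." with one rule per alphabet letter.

A->CB, B->A, C->CC

  step 2 ⇒ step 3: CCCCCCACCA ⇒ CC·CC·CC·CC·CC·CC·CB·CC·CC·CB
    A ↦ CB
    C ↦ CC
    B ↦ A  (constrained at step 3)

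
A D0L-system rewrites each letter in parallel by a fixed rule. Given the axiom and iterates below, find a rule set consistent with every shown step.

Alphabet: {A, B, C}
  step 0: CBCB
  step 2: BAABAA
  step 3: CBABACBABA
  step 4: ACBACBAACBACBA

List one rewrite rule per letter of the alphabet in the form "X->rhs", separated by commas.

  step 3 ⇒ step 4: CBABACBABA ⇒ A·C·BA·C·BA·A·C·BA·C·BA
    A ↦ BA
    B ↦ C
    C ↦ A

A->BA, B->C, C->A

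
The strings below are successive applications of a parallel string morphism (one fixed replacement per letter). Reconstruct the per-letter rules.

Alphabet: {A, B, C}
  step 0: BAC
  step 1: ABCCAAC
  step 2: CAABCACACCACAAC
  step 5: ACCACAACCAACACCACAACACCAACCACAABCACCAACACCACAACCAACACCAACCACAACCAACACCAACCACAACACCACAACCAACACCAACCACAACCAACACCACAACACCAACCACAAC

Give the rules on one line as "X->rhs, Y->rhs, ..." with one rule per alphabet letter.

A->CA, B->ABC, C->AC

  step 1 ⇒ step 2: ABCCAAC ⇒ CA·ABC·AC·AC·CA·CA·AC
    A ↦ CA
    B ↦ ABC
    C ↦ AC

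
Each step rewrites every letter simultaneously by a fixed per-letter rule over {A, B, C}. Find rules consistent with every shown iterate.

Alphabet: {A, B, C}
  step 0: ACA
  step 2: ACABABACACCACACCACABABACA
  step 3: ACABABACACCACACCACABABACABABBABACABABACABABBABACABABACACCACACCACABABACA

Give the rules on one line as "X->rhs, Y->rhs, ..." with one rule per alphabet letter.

A->ACA, B->CC, C->BAB

  step 2 ⇒ step 3: ACABABACACCACACCACABABACA ⇒ ACA·BAB·ACA·CC·ACA·CC·ACA·BAB·ACA·BAB·BAB·ACA·BAB·ACA·BAB·BAB·ACA·BAB·ACA·CC·ACA·CC·ACA·BAB·ACA
    A ↦ ACA
    B ↦ CC
    C ↦ BAB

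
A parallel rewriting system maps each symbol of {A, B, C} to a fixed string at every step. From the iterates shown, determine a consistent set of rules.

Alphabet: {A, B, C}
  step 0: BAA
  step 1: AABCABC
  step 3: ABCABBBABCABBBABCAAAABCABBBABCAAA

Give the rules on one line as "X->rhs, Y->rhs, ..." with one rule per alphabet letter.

  step 0 ⇒ step 1: BAA ⇒ A·ABC·ABC
    A ↦ ABC
    B ↦ A
    C ↦ BBB  (constrained at step 1)

A->ABC, B->A, C->BBB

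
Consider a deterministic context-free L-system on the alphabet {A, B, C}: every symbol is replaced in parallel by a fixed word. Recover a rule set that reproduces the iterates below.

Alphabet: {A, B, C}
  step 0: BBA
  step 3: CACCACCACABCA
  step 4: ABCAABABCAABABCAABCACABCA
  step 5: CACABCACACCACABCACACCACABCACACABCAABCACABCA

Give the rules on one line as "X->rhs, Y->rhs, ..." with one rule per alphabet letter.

  step 4 ⇒ step 5: ABCAABABCAABABCAABCACABCA ⇒ CA·C·AB·CA·CA·C·CA·C·AB·CA·CA·C·CA·C·AB·CA·CA·C·AB·CA·AB·CA·C·AB·CA
    A ↦ CA
    B ↦ C
    C ↦ AB

A->CA, B->C, C->AB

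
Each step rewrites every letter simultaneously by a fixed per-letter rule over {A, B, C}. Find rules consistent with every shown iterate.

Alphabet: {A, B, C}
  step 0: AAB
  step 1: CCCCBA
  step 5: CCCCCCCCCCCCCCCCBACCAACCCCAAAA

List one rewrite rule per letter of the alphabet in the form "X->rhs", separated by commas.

A->CC, B->BA, C->A

  step 0 ⇒ step 1: AAB ⇒ CC·CC·BA
    A ↦ CC
    B ↦ BA
    C ↦ A  (constrained at step 1)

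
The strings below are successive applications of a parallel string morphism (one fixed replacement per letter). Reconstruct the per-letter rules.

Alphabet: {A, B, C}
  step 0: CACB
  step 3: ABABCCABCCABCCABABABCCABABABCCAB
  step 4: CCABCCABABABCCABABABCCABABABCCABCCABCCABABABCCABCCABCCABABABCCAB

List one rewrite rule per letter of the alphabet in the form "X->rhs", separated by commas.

A->CC, B->AB, C->AB

  step 3 ⇒ step 4: ABABCCABCCABCCABABABCCABABABCCAB ⇒ CC·AB·CC·AB·AB·AB·CC·AB·AB·AB·CC·AB·AB·AB·CC·AB·CC·AB·CC·AB·AB·AB·CC·AB·CC·AB·CC·AB·AB·AB·CC·AB
    A ↦ CC
    B ↦ AB
    C ↦ AB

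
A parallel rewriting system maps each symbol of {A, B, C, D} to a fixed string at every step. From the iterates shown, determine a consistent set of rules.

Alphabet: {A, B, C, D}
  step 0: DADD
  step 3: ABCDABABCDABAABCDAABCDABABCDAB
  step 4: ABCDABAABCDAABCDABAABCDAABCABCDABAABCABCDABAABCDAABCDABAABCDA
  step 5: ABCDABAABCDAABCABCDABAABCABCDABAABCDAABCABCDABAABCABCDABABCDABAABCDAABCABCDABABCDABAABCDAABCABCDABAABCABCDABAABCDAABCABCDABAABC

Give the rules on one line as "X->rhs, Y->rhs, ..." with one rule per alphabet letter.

  step 4 ⇒ step 5: ABCDABAABCDAABCDABAABCDAABCABCDABAABCABCDABAABCDAABCDABAABCDA ⇒ ABC·DA·B·A·ABC·DA·ABC·ABC·DA·B·A·ABC·ABC·DA·B·A·ABC·DA·ABC·ABC·DA·B·A·ABC·ABC·DA·B·ABC·DA·B·A·ABC·DA·ABC·ABC·DA·B·ABC·DA·B·A·ABC·DA·ABC·ABC·DA·B·A·ABC·ABC·DA·B·A·ABC·DA·ABC·ABC·DA·B·A·ABC
    A ↦ ABC
    B ↦ DA
    C ↦ B
    D ↦ A

A->ABC, B->DA, C->B, D->A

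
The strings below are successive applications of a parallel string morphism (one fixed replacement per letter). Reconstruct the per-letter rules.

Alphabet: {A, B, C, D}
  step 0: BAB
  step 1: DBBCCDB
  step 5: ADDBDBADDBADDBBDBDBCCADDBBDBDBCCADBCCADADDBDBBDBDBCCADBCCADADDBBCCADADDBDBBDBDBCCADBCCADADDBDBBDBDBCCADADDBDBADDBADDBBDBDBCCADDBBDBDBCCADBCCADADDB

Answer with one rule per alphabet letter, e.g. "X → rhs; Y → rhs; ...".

A->BCC, B->DB, C->BD, D->AD

  step 0 ⇒ step 1: BAB ⇒ DB·BCC·DB
    A ↦ BCC
    B ↦ DB
    C ↦ BD  (constrained at step 1)
    D ↦ AD  (constrained at step 1)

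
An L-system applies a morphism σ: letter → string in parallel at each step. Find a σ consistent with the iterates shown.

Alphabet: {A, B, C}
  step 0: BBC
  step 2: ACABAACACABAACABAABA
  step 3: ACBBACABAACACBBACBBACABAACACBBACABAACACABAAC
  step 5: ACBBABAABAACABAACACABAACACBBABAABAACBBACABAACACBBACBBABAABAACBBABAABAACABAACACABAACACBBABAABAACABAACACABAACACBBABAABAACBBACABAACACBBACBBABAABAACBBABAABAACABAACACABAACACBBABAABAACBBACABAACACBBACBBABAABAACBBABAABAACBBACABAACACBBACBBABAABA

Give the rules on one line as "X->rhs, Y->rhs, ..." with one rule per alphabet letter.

A->AC, B->ABA, C->BB

  step 2 ⇒ step 3: ACABAACACABAACABAABA ⇒ AC·BB·AC·ABA·AC·AC·BB·AC·BB·AC·ABA·AC·AC·BB·AC·ABA·AC·AC·ABA·AC
    A ↦ AC
    B ↦ ABA
    C ↦ BB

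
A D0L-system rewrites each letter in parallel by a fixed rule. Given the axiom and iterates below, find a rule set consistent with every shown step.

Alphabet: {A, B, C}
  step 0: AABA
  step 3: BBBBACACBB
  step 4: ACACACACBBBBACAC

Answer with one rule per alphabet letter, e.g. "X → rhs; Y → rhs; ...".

  step 3 ⇒ step 4: BBBBACACBB ⇒ AC·AC·AC·AC·B·B·B·B·AC·AC
    A ↦ B
    B ↦ AC
    C ↦ B

A->B, B->AC, C->B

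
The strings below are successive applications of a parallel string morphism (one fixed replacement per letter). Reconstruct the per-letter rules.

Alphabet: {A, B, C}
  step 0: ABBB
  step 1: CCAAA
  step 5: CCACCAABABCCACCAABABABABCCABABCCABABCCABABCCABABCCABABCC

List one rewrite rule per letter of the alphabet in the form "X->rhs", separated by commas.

A->CC, B->A, C->AB

  step 0 ⇒ step 1: ABBB ⇒ CC·A·A·A
    A ↦ CC
    B ↦ A
    C ↦ AB  (constrained at step 1)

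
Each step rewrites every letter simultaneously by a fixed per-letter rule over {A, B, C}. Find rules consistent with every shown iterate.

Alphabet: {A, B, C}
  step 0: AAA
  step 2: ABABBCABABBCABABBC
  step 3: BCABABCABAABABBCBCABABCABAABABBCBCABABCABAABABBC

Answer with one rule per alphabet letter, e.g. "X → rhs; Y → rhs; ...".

  step 2 ⇒ step 3: ABABBCABABBCABABBC ⇒ BC·ABA·BC·ABA·ABA·BBC·BC·ABA·BC·ABA·ABA·BBC·BC·ABA·BC·ABA·ABA·BBC
    A ↦ BC
    B ↦ ABA
    C ↦ BBC

A->BC, B->ABA, C->BBC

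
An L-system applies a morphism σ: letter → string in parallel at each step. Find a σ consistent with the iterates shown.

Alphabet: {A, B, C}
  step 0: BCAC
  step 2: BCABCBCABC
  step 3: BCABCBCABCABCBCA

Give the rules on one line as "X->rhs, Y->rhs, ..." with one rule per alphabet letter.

A->BC, B->BC, C->A

  step 2 ⇒ step 3: BCABCBCABC ⇒ BC·A·BC·BC·A·BC·A·BC·BC·A
    A ↦ BC
    B ↦ BC
    C ↦ A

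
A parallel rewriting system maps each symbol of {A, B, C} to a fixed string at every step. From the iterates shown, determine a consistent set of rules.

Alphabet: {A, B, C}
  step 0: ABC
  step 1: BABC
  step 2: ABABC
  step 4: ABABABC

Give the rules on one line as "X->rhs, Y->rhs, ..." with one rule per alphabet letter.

A->B, B->A, C->BC

  step 1 ⇒ step 2: BABC ⇒ A·B·A·BC
    A ↦ B
    B ↦ A
    C ↦ BC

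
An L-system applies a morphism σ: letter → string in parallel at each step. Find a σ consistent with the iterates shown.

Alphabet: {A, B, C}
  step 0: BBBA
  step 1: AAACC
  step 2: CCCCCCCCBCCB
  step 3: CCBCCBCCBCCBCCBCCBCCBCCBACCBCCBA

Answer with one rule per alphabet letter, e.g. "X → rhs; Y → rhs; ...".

  step 2 ⇒ step 3: CCCCCCCCBCCB ⇒ CCB·CCB·CCB·CCB·CCB·CCB·CCB·CCB·A·CCB·CCB·A
    B ↦ A
    C ↦ CCB
  step 0 ⇒ step 1: BBBA ⇒ A·A·A·CC
    A ↦ CC

A->CC, B->A, C->CCB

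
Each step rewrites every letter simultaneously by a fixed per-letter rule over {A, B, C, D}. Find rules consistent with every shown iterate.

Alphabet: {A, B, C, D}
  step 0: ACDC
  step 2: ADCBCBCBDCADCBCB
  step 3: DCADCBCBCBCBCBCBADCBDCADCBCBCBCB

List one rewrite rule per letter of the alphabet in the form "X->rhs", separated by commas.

A->DC, B->CB, C->CB, D->AD

  step 2 ⇒ step 3: ADCBCBCBDCADCBCB ⇒ DC·AD·CB·CB·CB·CB·CB·CB·AD·CB·DC·AD·CB·CB·CB·CB
    A ↦ DC
    B ↦ CB
    C ↦ CB
    D ↦ AD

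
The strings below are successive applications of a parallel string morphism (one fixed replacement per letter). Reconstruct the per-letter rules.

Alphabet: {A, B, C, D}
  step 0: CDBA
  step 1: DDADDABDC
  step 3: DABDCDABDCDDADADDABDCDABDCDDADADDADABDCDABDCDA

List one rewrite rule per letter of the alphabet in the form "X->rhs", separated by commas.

A->BDC, B->DDA, C->D, D->DA

  step 0 ⇒ step 1: CDBA ⇒ D·DA·DDA·BDC
    A ↦ BDC
    B ↦ DDA
    C ↦ D
    D ↦ DA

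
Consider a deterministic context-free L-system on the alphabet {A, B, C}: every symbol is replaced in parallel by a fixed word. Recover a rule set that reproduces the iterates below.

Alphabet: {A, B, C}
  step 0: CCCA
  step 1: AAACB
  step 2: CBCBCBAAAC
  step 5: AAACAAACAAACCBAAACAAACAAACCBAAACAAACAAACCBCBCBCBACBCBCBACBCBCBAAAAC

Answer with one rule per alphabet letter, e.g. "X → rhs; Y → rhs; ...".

A->CB, B->AAC, C->A

  step 1 ⇒ step 2: AAACB ⇒ CB·CB·CB·A·AAC
    A ↦ CB
    B ↦ AAC
    C ↦ A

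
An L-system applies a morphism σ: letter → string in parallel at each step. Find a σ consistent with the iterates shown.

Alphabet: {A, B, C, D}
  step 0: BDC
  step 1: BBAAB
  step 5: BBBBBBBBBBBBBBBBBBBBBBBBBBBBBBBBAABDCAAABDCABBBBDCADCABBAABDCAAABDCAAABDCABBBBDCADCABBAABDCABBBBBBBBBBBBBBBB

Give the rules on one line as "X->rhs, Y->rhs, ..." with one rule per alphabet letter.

  step 0 ⇒ step 1: BDC ⇒ BB·A·AB
    B ↦ BB
    C ↦ AB
    D ↦ A
    A ↦ DCA  (constrained at step 1)

A->DCA, B->BB, C->AB, D->A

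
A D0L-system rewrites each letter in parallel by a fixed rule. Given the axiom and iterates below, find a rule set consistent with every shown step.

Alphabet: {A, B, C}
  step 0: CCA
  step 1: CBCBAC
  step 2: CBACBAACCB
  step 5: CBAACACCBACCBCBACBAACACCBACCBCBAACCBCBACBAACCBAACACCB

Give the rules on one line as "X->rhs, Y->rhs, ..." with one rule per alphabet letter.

  step 1 ⇒ step 2: CBCBAC ⇒ CB·A·CB·A·AC·CB
    A ↦ AC
    B ↦ A
    C ↦ CB

A->AC, B->A, C->CB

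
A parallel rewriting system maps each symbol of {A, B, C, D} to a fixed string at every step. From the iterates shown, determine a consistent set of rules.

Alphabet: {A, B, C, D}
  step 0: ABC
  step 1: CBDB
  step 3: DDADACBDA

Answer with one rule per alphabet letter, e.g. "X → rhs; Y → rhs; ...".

A->CB, B->D, C->B, D->DA

  step 0 ⇒ step 1: ABC ⇒ CB·D·B
    A ↦ CB
    B ↦ D
    C ↦ B
    D ↦ DA  (constrained at step 1)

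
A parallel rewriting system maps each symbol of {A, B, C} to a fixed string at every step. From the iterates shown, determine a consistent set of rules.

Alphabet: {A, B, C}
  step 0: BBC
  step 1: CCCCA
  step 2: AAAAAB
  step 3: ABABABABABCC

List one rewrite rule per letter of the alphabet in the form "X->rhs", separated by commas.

  step 2 ⇒ step 3: AAAAAB ⇒ AB·AB·AB·AB·AB·CC
    A ↦ AB
    B ↦ CC
  step 0 ⇒ step 1: BBC ⇒ CC·CC·A
    C ↦ A

A->AB, B->CC, C->A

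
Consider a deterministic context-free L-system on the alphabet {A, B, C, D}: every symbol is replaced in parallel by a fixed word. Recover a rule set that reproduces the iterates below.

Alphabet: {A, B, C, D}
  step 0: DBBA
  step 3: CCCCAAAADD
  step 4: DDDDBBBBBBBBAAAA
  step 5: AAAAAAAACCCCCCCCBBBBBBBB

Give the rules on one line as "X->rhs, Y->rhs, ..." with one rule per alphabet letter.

A->BB, B->C, C->D, D->AA

  step 4 ⇒ step 5: DDDDBBBBBBBBAAAA ⇒ AA·AA·AA·AA·C·C·C·C·C·C·C·C·BB·BB·BB·BB
    A ↦ BB
    B ↦ C
    D ↦ AA
  step 3 ⇒ step 4: CCCCAAAADD ⇒ D·D·D·D·BB·BB·BB·BB·AA·AA
    C ↦ D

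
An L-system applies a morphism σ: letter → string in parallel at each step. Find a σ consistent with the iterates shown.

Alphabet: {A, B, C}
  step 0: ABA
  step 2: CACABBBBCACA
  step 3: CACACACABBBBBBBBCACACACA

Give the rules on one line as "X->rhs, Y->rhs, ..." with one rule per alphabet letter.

A->CA, B->BB, C->CA

  step 2 ⇒ step 3: CACABBBBCACA ⇒ CA·CA·CA·CA·BB·BB·BB·BB·CA·CA·CA·CA
    A ↦ CA
    B ↦ BB
    C ↦ CA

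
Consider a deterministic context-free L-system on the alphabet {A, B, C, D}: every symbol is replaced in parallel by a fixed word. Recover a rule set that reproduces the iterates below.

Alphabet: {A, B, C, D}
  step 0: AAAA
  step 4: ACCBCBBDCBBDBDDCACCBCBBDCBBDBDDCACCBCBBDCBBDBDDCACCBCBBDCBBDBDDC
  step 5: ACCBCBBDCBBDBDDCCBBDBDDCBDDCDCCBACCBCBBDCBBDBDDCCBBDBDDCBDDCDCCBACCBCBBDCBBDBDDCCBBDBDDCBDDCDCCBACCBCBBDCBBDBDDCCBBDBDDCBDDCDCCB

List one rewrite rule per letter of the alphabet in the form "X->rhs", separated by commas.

A->AC, B->BD, C->CB, D->DC

  step 4 ⇒ step 5: ACCBCBBDCBBDBDDCACCBCBBDCBBDBDDCACCBCBBDCBBDBDDCACCBCBBDCBBDBDDC ⇒ AC·CB·CB·BD·CB·BD·BD·DC·CB·BD·BD·DC·BD·DC·DC·CB·AC·CB·CB·BD·CB·BD·BD·DC·CB·BD·BD·DC·BD·DC·DC·CB·AC·CB·CB·BD·CB·BD·BD·DC·CB·BD·BD·DC·BD·DC·DC·CB·AC·CB·CB·BD·CB·BD·BD·DC·CB·BD·BD·DC·BD·DC·DC·CB
    A ↦ AC
    B ↦ BD
    C ↦ CB
    D ↦ DC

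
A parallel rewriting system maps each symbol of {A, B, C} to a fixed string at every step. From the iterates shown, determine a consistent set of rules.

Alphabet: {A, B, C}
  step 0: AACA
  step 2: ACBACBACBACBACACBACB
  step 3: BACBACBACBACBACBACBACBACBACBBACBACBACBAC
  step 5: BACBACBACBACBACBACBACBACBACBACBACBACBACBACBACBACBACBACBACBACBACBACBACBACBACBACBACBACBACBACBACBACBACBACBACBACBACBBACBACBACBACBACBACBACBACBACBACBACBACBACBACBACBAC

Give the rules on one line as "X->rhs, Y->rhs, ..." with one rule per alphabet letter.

A->BAC, B->AC, C->B

  step 2 ⇒ step 3: ACBACBACBACBACACBACB ⇒ BAC·B·AC·BAC·B·AC·BAC·B·AC·BAC·B·AC·BAC·B·BAC·B·AC·BAC·B·AC
    A ↦ BAC
    B ↦ AC
    C ↦ B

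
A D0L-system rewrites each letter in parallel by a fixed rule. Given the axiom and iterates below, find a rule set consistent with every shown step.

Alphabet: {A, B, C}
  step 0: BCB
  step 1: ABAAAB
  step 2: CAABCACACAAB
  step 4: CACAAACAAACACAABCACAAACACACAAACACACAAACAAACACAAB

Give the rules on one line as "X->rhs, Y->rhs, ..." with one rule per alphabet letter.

A->CA, B->AB, C->AA

  step 1 ⇒ step 2: ABAAAB ⇒ CA·AB·CA·CA·CA·AB
    A ↦ CA
    B ↦ AB
  step 0 ⇒ step 1: BCB ⇒ AB·AA·AB
    C ↦ AA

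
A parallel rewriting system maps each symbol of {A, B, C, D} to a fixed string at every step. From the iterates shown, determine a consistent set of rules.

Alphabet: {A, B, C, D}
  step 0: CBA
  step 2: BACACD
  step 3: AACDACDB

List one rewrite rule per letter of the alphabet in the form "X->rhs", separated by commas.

  step 2 ⇒ step 3: BACACD ⇒ A·AC·D·AC·D·B
    A ↦ AC
    B ↦ A
    C ↦ D
    D ↦ B

A->AC, B->A, C->D, D->B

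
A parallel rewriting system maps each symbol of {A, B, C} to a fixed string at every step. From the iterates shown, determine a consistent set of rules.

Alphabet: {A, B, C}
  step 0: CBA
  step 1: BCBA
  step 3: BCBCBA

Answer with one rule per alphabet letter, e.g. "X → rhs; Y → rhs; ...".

A->BA, B->C, C->B

  step 0 ⇒ step 1: CBA ⇒ B·C·BA
    A ↦ BA
    B ↦ C
    C ↦ B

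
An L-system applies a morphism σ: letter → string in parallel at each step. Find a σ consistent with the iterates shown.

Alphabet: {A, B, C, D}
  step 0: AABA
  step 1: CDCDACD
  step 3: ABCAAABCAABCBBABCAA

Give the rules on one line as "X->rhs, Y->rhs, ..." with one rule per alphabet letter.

A->CD, B->A, C->BC, D->BB

  step 0 ⇒ step 1: AABA ⇒ CD·CD·A·CD
    A ↦ CD
    B ↦ A
    C ↦ BC  (constrained at step 1)
    D ↦ BB  (constrained at step 1)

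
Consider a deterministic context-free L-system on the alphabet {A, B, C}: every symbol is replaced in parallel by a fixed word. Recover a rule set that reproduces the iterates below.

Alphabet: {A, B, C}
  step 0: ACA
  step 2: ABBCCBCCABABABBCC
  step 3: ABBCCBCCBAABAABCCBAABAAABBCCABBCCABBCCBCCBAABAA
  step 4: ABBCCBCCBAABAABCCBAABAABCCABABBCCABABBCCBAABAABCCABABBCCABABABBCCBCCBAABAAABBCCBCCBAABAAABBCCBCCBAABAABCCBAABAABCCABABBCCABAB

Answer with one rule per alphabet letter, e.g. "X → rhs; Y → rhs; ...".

A->AB, B->BCC, C->BAA

  step 3 ⇒ step 4: ABBCCBCCBAABAABCCBAABAAABBCCABBCCABBCCBCCBAABAA ⇒ AB·BCC·BCC·BAA·BAA·BCC·BAA·BAA·BCC·AB·AB·BCC·AB·AB·BCC·BAA·BAA·BCC·AB·AB·BCC·AB·AB·AB·BCC·BCC·BAA·BAA·AB·BCC·BCC·BAA·BAA·AB·BCC·BCC·BAA·BAA·BCC·BAA·BAA·BCC·AB·AB·BCC·AB·AB
    A ↦ AB
    B ↦ BCC
    C ↦ BAA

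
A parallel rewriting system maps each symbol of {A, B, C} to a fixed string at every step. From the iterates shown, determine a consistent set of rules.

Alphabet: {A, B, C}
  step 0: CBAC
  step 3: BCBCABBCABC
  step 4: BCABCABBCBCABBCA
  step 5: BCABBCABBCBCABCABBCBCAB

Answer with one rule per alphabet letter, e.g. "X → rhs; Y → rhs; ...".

  step 4 ⇒ step 5: BCABCABBCBCABBCA ⇒ BC·A·B·BC·A·B·BC·BC·A·BC·A·B·BC·BC·A·B
    A ↦ B
    B ↦ BC
    C ↦ A

A->B, B->BC, C->A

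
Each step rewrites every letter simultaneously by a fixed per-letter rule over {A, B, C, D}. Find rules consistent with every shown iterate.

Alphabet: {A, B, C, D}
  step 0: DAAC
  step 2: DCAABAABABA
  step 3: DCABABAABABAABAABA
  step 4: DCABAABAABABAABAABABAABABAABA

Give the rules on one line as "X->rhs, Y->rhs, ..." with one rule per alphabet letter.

  step 3 ⇒ step 4: DCABABAABABAABAABA ⇒ DC·A·BA·A·BA·A·BA·BA·A·BA·A·BA·BA·A·BA·BA·A·BA
    A ↦ BA
    B ↦ A
    C ↦ A
    D ↦ DC

A->BA, B->A, C->A, D->DC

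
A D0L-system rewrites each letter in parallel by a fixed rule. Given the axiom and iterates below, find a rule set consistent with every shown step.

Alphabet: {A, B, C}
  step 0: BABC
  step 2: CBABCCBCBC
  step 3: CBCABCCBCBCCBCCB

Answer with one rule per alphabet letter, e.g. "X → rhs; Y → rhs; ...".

  step 2 ⇒ step 3: CBABCCBCBC ⇒ CB·C·AB·C·CB·CB·C·CB·C·CB
    A ↦ AB
    B ↦ C
    C ↦ CB

A->AB, B->C, C->CB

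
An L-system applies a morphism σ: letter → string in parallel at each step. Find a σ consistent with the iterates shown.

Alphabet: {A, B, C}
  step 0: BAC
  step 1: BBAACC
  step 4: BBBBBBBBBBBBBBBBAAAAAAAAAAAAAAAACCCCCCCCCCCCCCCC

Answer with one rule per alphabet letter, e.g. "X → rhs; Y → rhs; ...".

  step 0 ⇒ step 1: BAC ⇒ BB·AA·CC
    A ↦ AA
    B ↦ BB
    C ↦ CC

A->AA, B->BB, C->CC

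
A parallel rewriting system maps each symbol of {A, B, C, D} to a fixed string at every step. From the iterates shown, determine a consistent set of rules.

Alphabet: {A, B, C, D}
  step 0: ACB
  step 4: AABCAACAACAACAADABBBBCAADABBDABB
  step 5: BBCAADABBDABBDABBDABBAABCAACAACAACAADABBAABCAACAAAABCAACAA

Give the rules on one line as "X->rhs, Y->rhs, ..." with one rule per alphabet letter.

A->B, B->CAA, C->DA, D->AA

  step 4 ⇒ step 5: AABCAACAACAACAADABBBBCAADABBDABB ⇒ B·B·CAA·DA·B·B·DA·B·B·DA·B·B·DA·B·B·AA·B·CAA·CAA·CAA·CAA·DA·B·B·AA·B·CAA·CAA·AA·B·CAA·CAA
    A ↦ B
    B ↦ CAA
    C ↦ DA
    D ↦ AA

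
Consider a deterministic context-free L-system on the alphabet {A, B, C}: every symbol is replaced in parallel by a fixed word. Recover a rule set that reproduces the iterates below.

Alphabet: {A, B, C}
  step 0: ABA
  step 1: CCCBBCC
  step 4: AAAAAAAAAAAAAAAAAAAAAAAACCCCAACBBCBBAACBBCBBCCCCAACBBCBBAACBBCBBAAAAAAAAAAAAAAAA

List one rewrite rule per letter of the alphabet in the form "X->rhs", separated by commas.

  step 0 ⇒ step 1: ABA ⇒ CC·CBB·CC
    A ↦ CC
    B ↦ CBB
    C ↦ AA  (constrained at step 1)

A->CC, B->CBB, C->AA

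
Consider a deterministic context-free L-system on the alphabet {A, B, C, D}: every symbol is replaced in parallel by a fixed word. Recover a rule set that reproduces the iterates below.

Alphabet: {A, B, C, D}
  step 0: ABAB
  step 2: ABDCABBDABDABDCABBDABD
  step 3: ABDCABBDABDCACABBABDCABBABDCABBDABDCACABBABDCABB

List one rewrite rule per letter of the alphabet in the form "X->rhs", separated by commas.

  step 2 ⇒ step 3: ABDCABBDABDABDCABBDABD ⇒ ABD·CA·BB·D·ABD·CA·CA·BB·ABD·CA·BB·ABD·CA·BB·D·ABD·CA·CA·BB·ABD·CA·BB
    A ↦ ABD
    B ↦ CA
    C ↦ D
    D ↦ BB

A->ABD, B->CA, C->D, D->BB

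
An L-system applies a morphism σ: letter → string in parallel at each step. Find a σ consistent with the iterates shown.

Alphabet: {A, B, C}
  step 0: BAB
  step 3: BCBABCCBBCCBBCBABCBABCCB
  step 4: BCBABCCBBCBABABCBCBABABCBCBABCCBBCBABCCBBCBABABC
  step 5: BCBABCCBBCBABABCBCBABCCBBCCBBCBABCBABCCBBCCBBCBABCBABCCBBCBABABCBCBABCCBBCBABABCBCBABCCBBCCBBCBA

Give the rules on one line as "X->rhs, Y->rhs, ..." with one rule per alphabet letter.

A->CB, B->BC, C->BA

  step 4 ⇒ step 5: BCBABCCBBCBABABCBCBABABCBCBABCCBBCBABCCBBCBABABC ⇒ BC·BA·BC·CB·BC·BA·BA·BC·BC·BA·BC·CB·BC·CB·BC·BA·BC·BA·BC·CB·BC·CB·BC·BA·BC·BA·BC·CB·BC·BA·BA·BC·BC·BA·BC·CB·BC·BA·BA·BC·BC·BA·BC·CB·BC·CB·BC·BA
    A ↦ CB
    B ↦ BC
    C ↦ BA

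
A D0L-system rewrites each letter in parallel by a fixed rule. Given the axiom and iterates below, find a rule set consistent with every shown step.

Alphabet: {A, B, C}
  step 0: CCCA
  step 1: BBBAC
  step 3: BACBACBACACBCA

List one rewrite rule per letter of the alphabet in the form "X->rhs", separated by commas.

A->AC, B->CA, C->B

  step 0 ⇒ step 1: CCCA ⇒ B·B·B·AC
    A ↦ AC
    C ↦ B
    B ↦ CA  (constrained at step 1)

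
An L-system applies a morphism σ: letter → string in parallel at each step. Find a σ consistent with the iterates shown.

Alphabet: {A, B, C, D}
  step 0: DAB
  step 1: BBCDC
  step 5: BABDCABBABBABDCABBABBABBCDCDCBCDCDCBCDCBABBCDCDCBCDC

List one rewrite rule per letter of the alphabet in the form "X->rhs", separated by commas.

  step 0 ⇒ step 1: DAB ⇒ B·BC·DC
    A ↦ BC
    B ↦ DC
    D ↦ B
    C ↦ AB  (constrained at step 1)

A->BC, B->DC, C->AB, D->B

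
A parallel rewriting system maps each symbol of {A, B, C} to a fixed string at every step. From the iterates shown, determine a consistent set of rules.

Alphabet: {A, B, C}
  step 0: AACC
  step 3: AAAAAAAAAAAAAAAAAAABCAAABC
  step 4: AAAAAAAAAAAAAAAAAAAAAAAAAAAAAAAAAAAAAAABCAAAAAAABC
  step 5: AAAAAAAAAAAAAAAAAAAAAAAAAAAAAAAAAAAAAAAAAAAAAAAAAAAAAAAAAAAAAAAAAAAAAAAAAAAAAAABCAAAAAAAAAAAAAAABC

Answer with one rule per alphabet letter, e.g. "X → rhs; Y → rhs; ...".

A->AA, B->A, C->BC

  step 4 ⇒ step 5: AAAAAAAAAAAAAAAAAAAAAAAAAAAAAAAAAAAAAAABCAAAAAAABC ⇒ AA·AA·AA·AA·AA·AA·AA·AA·AA·AA·AA·AA·AA·AA·AA·AA·AA·AA·AA·AA·AA·AA·AA·AA·AA·AA·AA·AA·AA·AA·AA·AA·AA·AA·AA·AA·AA·AA·AA·A·BC·AA·AA·AA·AA·AA·AA·AA·A·BC
    A ↦ AA
    B ↦ A
    C ↦ BC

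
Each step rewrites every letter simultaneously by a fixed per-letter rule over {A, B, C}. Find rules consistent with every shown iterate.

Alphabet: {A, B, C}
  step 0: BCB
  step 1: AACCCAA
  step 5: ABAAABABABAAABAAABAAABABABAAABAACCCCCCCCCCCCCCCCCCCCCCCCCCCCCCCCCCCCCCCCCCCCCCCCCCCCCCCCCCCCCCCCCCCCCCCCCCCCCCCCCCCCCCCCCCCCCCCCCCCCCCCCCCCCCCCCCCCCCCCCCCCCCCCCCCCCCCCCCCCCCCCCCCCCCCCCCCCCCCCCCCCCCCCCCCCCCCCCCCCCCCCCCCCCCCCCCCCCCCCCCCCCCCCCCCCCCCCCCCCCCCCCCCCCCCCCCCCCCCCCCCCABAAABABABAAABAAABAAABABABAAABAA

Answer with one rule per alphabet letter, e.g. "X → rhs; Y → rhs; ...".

  step 0 ⇒ step 1: BCB ⇒ AA·CCC·AA
    B ↦ AA
    C ↦ CCC
    A ↦ AB  (constrained at step 1)

A->AB, B->AA, C->CCC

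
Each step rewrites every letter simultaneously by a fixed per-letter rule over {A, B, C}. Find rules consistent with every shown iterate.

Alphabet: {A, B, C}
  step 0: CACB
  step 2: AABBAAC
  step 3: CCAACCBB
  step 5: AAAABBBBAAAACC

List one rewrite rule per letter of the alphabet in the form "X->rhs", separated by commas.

  step 2 ⇒ step 3: AABBAAC ⇒ C·C·A·A·C·C·BB
    A ↦ C
    B ↦ A
    C ↦ BB

A->C, B->A, C->BB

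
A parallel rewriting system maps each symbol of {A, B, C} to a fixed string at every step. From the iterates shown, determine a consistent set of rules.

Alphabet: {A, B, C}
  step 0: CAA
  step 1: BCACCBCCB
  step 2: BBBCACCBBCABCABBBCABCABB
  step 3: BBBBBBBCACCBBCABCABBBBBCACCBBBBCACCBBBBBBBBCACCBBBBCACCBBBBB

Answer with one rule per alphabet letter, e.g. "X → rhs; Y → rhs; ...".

  step 2 ⇒ step 3: BBBCACCBBCABCABBBCABCABB ⇒ BB·BB·BB·BCA·CCB·BCA·BCA·BB·BB·BCA·CCB·BB·BCA·CCB·BB·BB·BB·BCA·CCB·BB·BCA·CCB·BB·BB
    A ↦ CCB
    B ↦ BB
    C ↦ BCA

A->CCB, B->BB, C->BCA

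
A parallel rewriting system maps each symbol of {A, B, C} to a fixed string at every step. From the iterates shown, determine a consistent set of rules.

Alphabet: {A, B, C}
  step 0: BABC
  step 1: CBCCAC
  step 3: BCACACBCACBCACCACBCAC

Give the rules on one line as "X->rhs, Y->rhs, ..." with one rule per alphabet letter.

A->BC, B->C, C->AC

  step 0 ⇒ step 1: BABC ⇒ C·BC·C·AC
    A ↦ BC
    B ↦ C
    C ↦ AC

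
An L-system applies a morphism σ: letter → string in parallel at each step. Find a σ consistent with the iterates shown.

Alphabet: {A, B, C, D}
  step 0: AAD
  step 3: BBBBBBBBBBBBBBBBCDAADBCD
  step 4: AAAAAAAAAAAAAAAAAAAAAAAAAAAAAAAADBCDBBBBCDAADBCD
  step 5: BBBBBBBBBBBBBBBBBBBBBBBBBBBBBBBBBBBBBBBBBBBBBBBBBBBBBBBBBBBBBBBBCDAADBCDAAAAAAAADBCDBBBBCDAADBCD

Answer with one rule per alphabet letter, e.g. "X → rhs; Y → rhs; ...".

A->BB, B->AA, C->DB, D->CD

  step 4 ⇒ step 5: AAAAAAAAAAAAAAAAAAAAAAAAAAAAAAAADBCDBBBBCDAADBCD ⇒ BB·BB·BB·BB·BB·BB·BB·BB·BB·BB·BB·BB·BB·BB·BB·BB·BB·BB·BB·BB·BB·BB·BB·BB·BB·BB·BB·BB·BB·BB·BB·BB·CD·AA·DB·CD·AA·AA·AA·AA·DB·CD·BB·BB·CD·AA·DB·CD
    A ↦ BB
    B ↦ AA
    C ↦ DB
    D ↦ CD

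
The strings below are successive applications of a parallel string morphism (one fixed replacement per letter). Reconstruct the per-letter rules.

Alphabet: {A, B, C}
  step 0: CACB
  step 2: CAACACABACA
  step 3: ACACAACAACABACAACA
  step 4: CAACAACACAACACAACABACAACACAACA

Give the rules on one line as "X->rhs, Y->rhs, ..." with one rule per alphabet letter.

  step 3 ⇒ step 4: ACACAACAACABACAACA ⇒ CA·A·CA·A·CA·CA·A·CA·CA·A·CA·BA·CA·A·CA·CA·A·CA
    A ↦ CA
    B ↦ BA
    C ↦ A

A->CA, B->BA, C->A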